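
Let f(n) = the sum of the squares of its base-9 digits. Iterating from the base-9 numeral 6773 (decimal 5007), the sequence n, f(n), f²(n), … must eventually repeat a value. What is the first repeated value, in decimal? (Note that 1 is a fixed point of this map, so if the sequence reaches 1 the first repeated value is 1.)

5007 = (6,7,7,3)_9 → 143
143 = (1,6,8)_9 → 101
101 = (1,2,2)_9 → 9
9 = (1,0)_9 → 1  — reached the fixed point 1.
1 → 1, so 1 is the first repeated value.

1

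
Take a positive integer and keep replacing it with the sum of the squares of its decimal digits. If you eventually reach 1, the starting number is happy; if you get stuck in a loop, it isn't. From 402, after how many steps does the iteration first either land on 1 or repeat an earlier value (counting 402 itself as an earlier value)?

402 → 20
20 → 4
4 → 16
16 → 37
37 → 58
58 → 89
89 → 145
145 → 42
42 → 20  — 20 repeats.
That took 9 steps.

9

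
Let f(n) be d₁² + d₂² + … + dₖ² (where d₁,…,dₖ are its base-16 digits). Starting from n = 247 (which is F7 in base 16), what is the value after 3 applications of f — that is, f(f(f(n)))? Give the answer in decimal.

36

247 = (15,7)_16 → 15² + 7² = 225 + 49 = 274
274 = (1,1,2)_16 → 1² + 1² + 2² = 1 + 1 + 4 = 6
6 = (6)_16 → 6² = 36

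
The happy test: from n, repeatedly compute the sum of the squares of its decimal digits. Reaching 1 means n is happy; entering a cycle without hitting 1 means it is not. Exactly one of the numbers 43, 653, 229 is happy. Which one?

653

43: 43 → 25 → 29 → 85 → 89 → 145 → 42 → 20 → 4 → 16 → 37 → 58 → 89  — repeats 89 (not happy)
653: 653 → 70 → 49 → 97 → 130 → 10 → 1  — reaches 1 (happy)
229: 229 → 89 → 145 → 42 → 20 → 4 → 16 → 37 → 58 → 89  — repeats 89 (not happy)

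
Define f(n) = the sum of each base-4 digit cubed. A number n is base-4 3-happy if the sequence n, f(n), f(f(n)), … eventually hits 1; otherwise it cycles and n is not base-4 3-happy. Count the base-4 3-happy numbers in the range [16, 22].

16: 16 → 1  (reaches 1)
17: 17 → 2 → 8 → 8  (repeats 8)
18: 18 → 9 → 9  (repeats 9)
19: 19 → 28 → 28  (repeats 28)
20: 20 → 2 → 8 → 8  (repeats 8)
21: 21 → 3 → 27 → 36 → 9 → 9  (repeats 9)
22: 22 → 10 → 16 → 1  (reaches 1)
base-4 3-happy: 16, 22

2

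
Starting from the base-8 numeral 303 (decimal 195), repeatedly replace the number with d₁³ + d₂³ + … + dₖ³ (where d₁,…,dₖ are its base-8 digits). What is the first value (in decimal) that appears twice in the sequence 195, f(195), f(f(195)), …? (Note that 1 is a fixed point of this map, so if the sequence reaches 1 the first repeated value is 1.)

195 = (3,0,3)_8 → 3³ + 0³ + 3³ = 27 + 0 + 27 = 54
54 = (6,6)_8 → 6³ + 6³ = 216 + 216 = 432
432 = (6,6,0)_8 → 6³ + 6³ + 0³ = 216 + 216 + 0 = 432  — 432 already appeared earlier.

432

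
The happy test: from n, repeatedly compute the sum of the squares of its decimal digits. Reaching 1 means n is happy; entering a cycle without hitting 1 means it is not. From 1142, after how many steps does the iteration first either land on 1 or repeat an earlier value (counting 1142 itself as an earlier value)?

1142 → 1² + 1² + 4² + 2² = 22
22 → 2² + 2² = 8
8 → 8² = 64
64 → 6² + 4² = 52
52 → 5² + 2² = 29
29 → 2² + 9² = 85
85 → 8² + 5² = 89
89 → 8² + 9² = 145
145 → 1² + 4² + 5² = 42
42 → 4² + 2² = 20
20 → 2² + 0² = 4
4 → 4² = 16
16 → 1² + 6² = 37
37 → 3² + 7² = 58
58 → 5² + 8² = 89  — 89 repeats.
That took 15 steps.

15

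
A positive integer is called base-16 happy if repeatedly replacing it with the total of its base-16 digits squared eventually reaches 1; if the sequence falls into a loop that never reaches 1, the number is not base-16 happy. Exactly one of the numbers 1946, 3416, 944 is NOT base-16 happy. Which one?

1946: 1946 → 230 → 232 → 260 → 17 → 2 → 4 → 16 → 1  — reaches 1 (base-16 happy)
3416: 3416 → 258 → 5 → 25 → 82 → 29 → 170 → 200 → 208 → 169 → 181 → 146 → 85 → 50 → 13 → 169  — repeats 169 (not base-16 happy)
944: 944 → 130 → 68 → 32 → 4 → 16 → 1  — reaches 1 (base-16 happy)

3416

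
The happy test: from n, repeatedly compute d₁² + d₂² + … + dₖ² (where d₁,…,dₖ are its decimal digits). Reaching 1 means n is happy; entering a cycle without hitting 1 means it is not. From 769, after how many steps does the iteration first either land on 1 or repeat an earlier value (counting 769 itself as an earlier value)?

11

769 → 7² + 6² + 9² = 166
166 → 1² + 6² + 6² = 73
73 → 7² + 3² = 58
58 → 5² + 8² = 89
89 → 8² + 9² = 145
145 → 1² + 4² + 5² = 42
42 → 4² + 2² = 20
20 → 2² + 0² = 4
4 → 4² = 16
16 → 1² + 6² = 37
37 → 3² + 7² = 58  — 58 repeats.
That took 11 steps.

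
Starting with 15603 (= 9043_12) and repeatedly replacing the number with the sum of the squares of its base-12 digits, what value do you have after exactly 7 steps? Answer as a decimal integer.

15603 = (9,0,4,3)_12 → 9² + 0² + 4² + 3² = 106
106 = (8,10)_12 → 8² + 10² = 164
164 = (1,1,8)_12 → 1² + 1² + 8² = 66
66 = (5,6)_12 → 5² + 6² = 61
61 = (5,1)_12 → 5² + 1² = 26
26 = (2,2)_12 → 2² + 2² = 8
8 = (8)_12 → 8² = 64

64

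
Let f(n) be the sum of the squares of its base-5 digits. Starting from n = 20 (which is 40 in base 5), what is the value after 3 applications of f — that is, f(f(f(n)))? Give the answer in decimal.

20 = (4,0)_5 → 4² + 0² = 16 + 0 = 16
16 = (3,1)_5 → 3² + 1² = 9 + 1 = 10
10 = (2,0)_5 → 2² + 0² = 4 + 0 = 4

4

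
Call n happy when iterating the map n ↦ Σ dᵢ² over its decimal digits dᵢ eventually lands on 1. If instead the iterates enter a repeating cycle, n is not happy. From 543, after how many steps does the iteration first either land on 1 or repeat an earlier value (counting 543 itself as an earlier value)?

543 → 5² + 4² + 3² = 50
50 → 5² + 0² = 25
25 → 2² + 5² = 29
29 → 2² + 9² = 85
85 → 8² + 5² = 89
89 → 8² + 9² = 145
145 → 1² + 4² + 5² = 42
42 → 4² + 2² = 20
20 → 2² + 0² = 4
4 → 4² = 16
16 → 1² + 6² = 37
37 → 3² + 7² = 58
58 → 5² + 8² = 89  — 89 repeats.
That took 13 steps.

13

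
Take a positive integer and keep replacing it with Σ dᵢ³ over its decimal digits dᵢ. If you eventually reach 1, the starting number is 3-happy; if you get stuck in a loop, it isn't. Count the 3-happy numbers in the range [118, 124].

1

118: 118 → 514 → 190 → 730 → 370 → 370  (repeats 370)
119: 119 → 731 → 371 → 371  (repeats 371)
120: 120 → 9 → 729 → 1080 → 513 → 153 → 153  (repeats 153)
121: 121 → 10 → 1  (reaches 1)
122: 122 → 17 → 344 → 155 → 251 → 134 → 92 → 737 → 713 → 371 → 371  (repeats 371)
123: 123 → 36 → 243 → 99 → 1458 → 702 → 351 → 153 → 153  (repeats 153)
124: 124 → 73 → 370 → 370  (repeats 370)
3-happy: 121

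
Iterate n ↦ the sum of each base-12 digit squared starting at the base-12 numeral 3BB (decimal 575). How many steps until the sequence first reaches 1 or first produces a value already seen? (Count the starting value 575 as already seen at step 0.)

575 = (3,11,11)_12 → 3² + 11² + 11² = 251
251 = (1,8,11)_12 → 1² + 8² + 11² = 186
186 = (1,3,6)_12 → 1² + 3² + 6² = 46
46 = (3,10)_12 → 3² + 10² = 109
109 = (9,1)_12 → 9² + 1² = 82
82 = (6,10)_12 → 6² + 10² = 136
136 = (11,4)_12 → 11² + 4² = 137
137 = (11,5)_12 → 11² + 5² = 146
146 = (1,0,2)_12 → 1² + 0² + 2² = 5
5 = (5)_12 → 5² = 25
25 = (2,1)_12 → 2² + 1² = 5  — 5 repeats.
That took 11 steps.

11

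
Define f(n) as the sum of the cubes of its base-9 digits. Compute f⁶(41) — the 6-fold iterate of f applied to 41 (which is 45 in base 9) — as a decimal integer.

189

41 = (4,5)_9 → 4³ + 5³ = 189
189 = (2,3,0)_9 → 2³ + 3³ + 0³ = 35
35 = (3,8)_9 → 3³ + 8³ = 539
539 = (6,5,8)_9 → 6³ + 5³ + 8³ = 853
853 = (1,1,4,7)_9 → 1³ + 1³ + 4³ + 7³ = 409
409 = (5,0,4)_9 → 5³ + 0³ + 4³ = 189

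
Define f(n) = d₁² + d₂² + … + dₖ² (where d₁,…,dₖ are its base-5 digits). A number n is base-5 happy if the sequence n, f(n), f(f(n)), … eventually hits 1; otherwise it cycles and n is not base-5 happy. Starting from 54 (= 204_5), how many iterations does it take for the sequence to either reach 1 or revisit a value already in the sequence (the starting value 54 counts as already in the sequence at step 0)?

5

54 = (2,0,4)_5 → 2² + 0² + 4² = 4 + 0 + 16 = 20
20 = (4,0)_5 → 4² + 0² = 16 + 0 = 16
16 = (3,1)_5 → 3² + 1² = 9 + 1 = 10
10 = (2,0)_5 → 2² + 0² = 4 + 0 = 4
4 = (4)_5 → 4² = 16  — 16 repeats.
That took 5 steps.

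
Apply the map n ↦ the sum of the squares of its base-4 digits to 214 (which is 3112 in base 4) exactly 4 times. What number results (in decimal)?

2

214 = (3,1,1,2)_4 → 3² + 1² + 1² + 2² = 15
15 = (3,3)_4 → 3² + 3² = 18
18 = (1,0,2)_4 → 1² + 0² + 2² = 5
5 = (1,1)_4 → 1² + 1² = 2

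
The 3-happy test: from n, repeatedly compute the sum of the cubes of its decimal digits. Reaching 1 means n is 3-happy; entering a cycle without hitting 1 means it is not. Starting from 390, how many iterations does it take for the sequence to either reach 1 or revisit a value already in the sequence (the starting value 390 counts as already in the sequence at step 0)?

7

390 → 756
756 → 684
684 → 792
792 → 1080
1080 → 513
513 → 153
153 → 153  — 153 repeats.
That took 7 steps.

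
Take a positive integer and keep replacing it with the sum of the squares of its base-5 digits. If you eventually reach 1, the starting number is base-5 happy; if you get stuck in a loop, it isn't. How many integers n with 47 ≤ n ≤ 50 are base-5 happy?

47: 47 → 21 → 17 → 13 → 13  (repeats 13)
48: 48 → 26 → 2 → 4 → 16 → 10 → 4  (repeats 4)
49: 49 → 33 → 11 → 5 → 1  (reaches 1)
50: 50 → 4 → 16 → 10 → 4  (repeats 4)
base-5 happy: 49

1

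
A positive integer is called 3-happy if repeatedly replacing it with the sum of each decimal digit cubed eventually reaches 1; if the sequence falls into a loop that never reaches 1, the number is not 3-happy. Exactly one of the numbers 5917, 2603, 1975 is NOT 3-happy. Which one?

5917: 5917 → 1198 → 1243 → 100 → 1  — reaches 1 (3-happy)
2603: 2603 → 251 → 134 → 92 → 737 → 713 → 371 → 371  — repeats 371 (not 3-happy)
1975: 1975 → 1198 → 1243 → 100 → 1  — reaches 1 (3-happy)

2603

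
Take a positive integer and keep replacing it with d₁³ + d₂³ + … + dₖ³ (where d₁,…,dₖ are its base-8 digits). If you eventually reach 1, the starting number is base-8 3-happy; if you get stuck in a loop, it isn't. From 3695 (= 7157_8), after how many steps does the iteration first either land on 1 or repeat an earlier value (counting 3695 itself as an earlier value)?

13

3695 = (7,1,5,7)_8 → 812
812 = (1,4,5,4)_8 → 254
254 = (3,7,6)_8 → 586
586 = (1,1,1,2)_8 → 11
11 = (1,3)_8 → 28
28 = (3,4)_8 → 91
91 = (1,3,3)_8 → 55
55 = (6,7)_8 → 559
559 = (1,0,5,7)_8 → 469
469 = (7,2,5)_8 → 476
476 = (7,3,4)_8 → 434
434 = (6,6,2)_8 → 440
440 = (6,7,0)_8 → 559  — 559 repeats.
That took 13 steps.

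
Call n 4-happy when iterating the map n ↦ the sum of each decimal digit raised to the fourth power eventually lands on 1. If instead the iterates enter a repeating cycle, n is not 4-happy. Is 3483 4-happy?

not 4-happy

3483 → 4514
4514 → 1138
1138 → 4179
4179 → 9219
9219 → 13139
13139 → 6725
6725 → 4338
4338 → 4514  — 4514 already seen; the sequence cycles without reaching 1.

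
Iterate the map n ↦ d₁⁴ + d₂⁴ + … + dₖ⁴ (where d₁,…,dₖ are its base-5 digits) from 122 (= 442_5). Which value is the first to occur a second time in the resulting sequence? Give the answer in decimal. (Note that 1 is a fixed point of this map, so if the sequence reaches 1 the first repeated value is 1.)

528

122 = (4,4,2)_5 → 4⁴ + 4⁴ + 2⁴ = 528
528 = (4,1,0,3)_5 → 4⁴ + 1⁴ + 0⁴ + 3⁴ = 338
338 = (2,3,2,3)_5 → 2⁴ + 3⁴ + 2⁴ + 3⁴ = 194
194 = (1,2,3,4)_5 → 1⁴ + 2⁴ + 3⁴ + 4⁴ = 354
354 = (2,4,0,4)_5 → 2⁴ + 4⁴ + 0⁴ + 4⁴ = 528  — 528 already appeared earlier.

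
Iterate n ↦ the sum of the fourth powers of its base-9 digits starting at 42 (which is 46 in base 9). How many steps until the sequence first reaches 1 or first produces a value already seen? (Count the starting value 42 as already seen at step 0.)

42 = (4,6)_9 → 4⁴ + 6⁴ = 256 + 1296 = 1552
1552 = (2,1,1,4)_9 → 2⁴ + 1⁴ + 1⁴ + 4⁴ = 16 + 1 + 1 + 256 = 274
274 = (3,3,4)_9 → 3⁴ + 3⁴ + 4⁴ = 81 + 81 + 256 = 418
418 = (5,1,4)_9 → 5⁴ + 1⁴ + 4⁴ = 625 + 1 + 256 = 882
882 = (1,1,8,0)_9 → 1⁴ + 1⁴ + 8⁴ + 0⁴ = 1 + 1 + 4096 + 0 = 4098
4098 = (5,5,5,3)_9 → 5⁴ + 5⁴ + 5⁴ + 3⁴ = 625 + 625 + 625 + 81 = 1956
1956 = (2,6,1,3)_9 → 2⁴ + 6⁴ + 1⁴ + 3⁴ = 16 + 1296 + 1 + 81 = 1394
1394 = (1,8,1,8)_9 → 1⁴ + 8⁴ + 1⁴ + 8⁴ = 1 + 4096 + 1 + 4096 = 8194
8194 = (1,2,2,1,4)_9 → 1⁴ + 2⁴ + 2⁴ + 1⁴ + 4⁴ = 1 + 16 + 16 + 1 + 256 = 290
290 = (3,5,2)_9 → 3⁴ + 5⁴ + 2⁴ = 81 + 625 + 16 = 722
722 = (8,8,2)_9 → 8⁴ + 8⁴ + 2⁴ = 4096 + 4096 + 16 = 8208
8208 = (1,2,2,3,0)_9 → 1⁴ + 2⁴ + 2⁴ + 3⁴ + 0⁴ = 1 + 16 + 16 + 81 + 0 = 114
114 = (1,3,6)_9 → 1⁴ + 3⁴ + 6⁴ = 1 + 81 + 1296 = 1378
1378 = (1,8,0,1)_9 → 1⁴ + 8⁴ + 0⁴ + 1⁴ = 1 + 4096 + 0 + 1 = 4098  — 4098 repeats.
That took 14 steps.

14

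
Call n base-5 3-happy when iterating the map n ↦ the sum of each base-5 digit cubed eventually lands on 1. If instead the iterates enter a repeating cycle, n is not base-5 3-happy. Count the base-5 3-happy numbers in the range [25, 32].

25: 25 → 1  — base-5 3-happy
26: 26 → 2 → 8 → 28 → 28  — not base-5 3-happy
27: 27 → 9 → 65 → 35 → 9  — not base-5 3-happy
28: 28 → 28  — not base-5 3-happy
29: 29 → 65 → 35 → 9 → 65  — not base-5 3-happy
30: 30 → 2 → 8 → 28 → 28  — not base-5 3-happy
31: 31 → 3 → 27 → 9 → 65 → 35 → 9  — not base-5 3-happy
32: 32 → 10 → 8 → 28 → 28  — not base-5 3-happy
base-5 3-happy: 25

1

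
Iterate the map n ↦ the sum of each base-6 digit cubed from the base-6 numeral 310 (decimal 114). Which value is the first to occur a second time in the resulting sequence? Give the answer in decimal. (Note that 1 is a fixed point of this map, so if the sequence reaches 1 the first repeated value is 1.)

114 = (3,1,0)_6 → 3³ + 1³ + 0³ = 27 + 1 + 0 = 28
28 = (4,4)_6 → 4³ + 4³ = 64 + 64 = 128
128 = (3,3,2)_6 → 3³ + 3³ + 2³ = 27 + 27 + 8 = 62
62 = (1,4,2)_6 → 1³ + 4³ + 2³ = 1 + 64 + 8 = 73
73 = (2,0,1)_6 → 2³ + 0³ + 1³ = 8 + 0 + 1 = 9
9 = (1,3)_6 → 1³ + 3³ = 1 + 27 = 28  — 28 already appeared earlier.

28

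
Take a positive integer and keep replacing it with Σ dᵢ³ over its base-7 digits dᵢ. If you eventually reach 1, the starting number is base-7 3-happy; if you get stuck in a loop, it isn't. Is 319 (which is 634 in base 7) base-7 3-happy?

base-7 3-happy

319 = (6,3,4)_7 → 6³ + 3³ + 4³ = 307
307 = (6,1,6)_7 → 6³ + 1³ + 6³ = 433
433 = (1,1,5,6)_7 → 1³ + 1³ + 5³ + 6³ = 343
343 = (1,0,0,0)_7 → 1³ + 0³ + 0³ + 0³ = 1  — reached 1.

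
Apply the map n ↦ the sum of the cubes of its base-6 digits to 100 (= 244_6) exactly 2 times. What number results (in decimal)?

100 = (2,4,4)_6 → 2³ + 4³ + 4³ = 136
136 = (3,4,4)_6 → 3³ + 4³ + 4³ = 155

155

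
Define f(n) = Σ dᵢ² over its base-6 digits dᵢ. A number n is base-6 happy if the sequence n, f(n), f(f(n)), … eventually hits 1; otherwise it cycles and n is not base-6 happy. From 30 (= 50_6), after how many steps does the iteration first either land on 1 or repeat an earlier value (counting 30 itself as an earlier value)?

9

30 = (5,0)_6 → 5² + 0² = 25
25 = (4,1)_6 → 4² + 1² = 17
17 = (2,5)_6 → 2² + 5² = 29
29 = (4,5)_6 → 4² + 5² = 41
41 = (1,0,5)_6 → 1² + 0² + 5² = 26
26 = (4,2)_6 → 4² + 2² = 20
20 = (3,2)_6 → 3² + 2² = 13
13 = (2,1)_6 → 2² + 1² = 5
5 = (5)_6 → 5² = 25  — 25 repeats.
That took 9 steps.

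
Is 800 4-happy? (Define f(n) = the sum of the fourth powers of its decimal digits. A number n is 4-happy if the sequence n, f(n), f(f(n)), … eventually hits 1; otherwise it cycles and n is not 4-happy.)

800 → 8⁴ + 0⁴ + 0⁴ = 4096
4096 → 4⁴ + 0⁴ + 9⁴ + 6⁴ = 8113
8113 → 8⁴ + 1⁴ + 1⁴ + 3⁴ = 4179
4179 → 4⁴ + 1⁴ + 7⁴ + 9⁴ = 9219
9219 → 9⁴ + 2⁴ + 1⁴ + 9⁴ = 13139
13139 → 1⁴ + 3⁴ + 1⁴ + 3⁴ + 9⁴ = 6725
6725 → 6⁴ + 7⁴ + 2⁴ + 5⁴ = 4338
4338 → 4⁴ + 3⁴ + 3⁴ + 8⁴ = 4514
4514 → 4⁴ + 5⁴ + 1⁴ + 4⁴ = 1138
1138 → 1⁴ + 1⁴ + 3⁴ + 8⁴ = 4179  — 4179 already seen; the sequence cycles without reaching 1.

not 4-happy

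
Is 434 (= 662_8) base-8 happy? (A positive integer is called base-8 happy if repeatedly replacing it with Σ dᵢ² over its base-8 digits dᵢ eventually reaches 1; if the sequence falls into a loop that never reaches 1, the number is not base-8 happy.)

base-8 happy

434 = (6,6,2)_8 → 6² + 6² + 2² = 76
76 = (1,1,4)_8 → 1² + 1² + 4² = 18
18 = (2,2)_8 → 2² + 2² = 8
8 = (1,0)_8 → 1² + 0² = 1  — reached 1.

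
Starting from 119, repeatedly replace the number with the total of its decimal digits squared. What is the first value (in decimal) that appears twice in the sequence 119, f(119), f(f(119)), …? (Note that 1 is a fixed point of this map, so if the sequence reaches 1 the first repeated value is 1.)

119 → 1² + 1² + 9² = 1 + 1 + 81 = 83
83 → 8² + 3² = 64 + 9 = 73
73 → 7² + 3² = 49 + 9 = 58
58 → 5² + 8² = 25 + 64 = 89
89 → 8² + 9² = 64 + 81 = 145
145 → 1² + 4² + 5² = 1 + 16 + 25 = 42
42 → 4² + 2² = 16 + 4 = 20
20 → 2² + 0² = 4 + 0 = 4
4 → 4² = 16
16 → 1² + 6² = 1 + 36 = 37
37 → 3² + 7² = 9 + 49 = 58  — 58 already appeared earlier.

58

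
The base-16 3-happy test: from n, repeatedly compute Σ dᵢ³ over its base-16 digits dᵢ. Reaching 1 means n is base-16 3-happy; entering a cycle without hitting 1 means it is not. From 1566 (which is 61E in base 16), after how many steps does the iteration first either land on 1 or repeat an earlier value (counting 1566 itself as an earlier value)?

1566 = (6,1,14)_16 → 2961
2961 = (11,9,1)_16 → 2061
2061 = (8,0,13)_16 → 2709
2709 = (10,9,5)_16 → 1854
1854 = (7,3,14)_16 → 3114
3114 = (12,2,10)_16 → 2736
2736 = (10,11,0)_16 → 2331
2331 = (9,1,11)_16 → 2061  — 2061 repeats.
That took 8 steps.

8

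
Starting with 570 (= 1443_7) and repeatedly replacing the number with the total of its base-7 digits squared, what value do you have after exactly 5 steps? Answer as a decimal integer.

52

570 = (1,4,4,3)_7 → 1² + 4² + 4² + 3² = 1 + 16 + 16 + 9 = 42
42 = (6,0)_7 → 6² + 0² = 36 + 0 = 36
36 = (5,1)_7 → 5² + 1² = 25 + 1 = 26
26 = (3,5)_7 → 3² + 5² = 9 + 25 = 34
34 = (4,6)_7 → 4² + 6² = 16 + 36 = 52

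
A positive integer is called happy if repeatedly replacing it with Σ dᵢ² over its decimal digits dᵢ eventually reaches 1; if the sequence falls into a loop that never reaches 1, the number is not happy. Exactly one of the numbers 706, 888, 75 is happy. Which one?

888

706: 706 → 85 → 89 → 145 → 42 → 20 → 4 → 16 → 37 → 58 → 89  — repeats 89 (not happy)
888: 888 → 192 → 86 → 100 → 1  — reaches 1 (happy)
75: 75 → 74 → 65 → 61 → 37 → 58 → 89 → 145 → 42 → 20 → 4 → 16 → 37  — repeats 37 (not happy)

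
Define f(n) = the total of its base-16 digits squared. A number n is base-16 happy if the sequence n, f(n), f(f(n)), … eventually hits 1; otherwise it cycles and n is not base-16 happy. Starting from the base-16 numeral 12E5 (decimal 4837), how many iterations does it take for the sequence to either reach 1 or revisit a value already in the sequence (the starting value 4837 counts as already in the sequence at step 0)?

10

4837 = (1,2,14,5)_16 → 1² + 2² + 14² + 5² = 226
226 = (14,2)_16 → 14² + 2² = 200
200 = (12,8)_16 → 12² + 8² = 208
208 = (13,0)_16 → 13² + 0² = 169
169 = (10,9)_16 → 10² + 9² = 181
181 = (11,5)_16 → 11² + 5² = 146
146 = (9,2)_16 → 9² + 2² = 85
85 = (5,5)_16 → 5² + 5² = 50
50 = (3,2)_16 → 3² + 2² = 13
13 = (13)_16 → 13² = 169  — 169 repeats.
That took 10 steps.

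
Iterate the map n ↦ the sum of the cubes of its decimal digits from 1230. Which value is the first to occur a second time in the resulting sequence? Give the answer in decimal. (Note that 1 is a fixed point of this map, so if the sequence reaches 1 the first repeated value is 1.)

1230 → 1³ + 2³ + 3³ + 0³ = 1 + 8 + 27 + 0 = 36
36 → 3³ + 6³ = 27 + 216 = 243
243 → 2³ + 4³ + 3³ = 8 + 64 + 27 = 99
99 → 9³ + 9³ = 729 + 729 = 1458
1458 → 1³ + 4³ + 5³ + 8³ = 1 + 64 + 125 + 512 = 702
702 → 7³ + 0³ + 2³ = 343 + 0 + 8 = 351
351 → 3³ + 5³ + 1³ = 27 + 125 + 1 = 153
153 → 1³ + 5³ + 3³ = 1 + 125 + 27 = 153  — 153 already appeared earlier.

153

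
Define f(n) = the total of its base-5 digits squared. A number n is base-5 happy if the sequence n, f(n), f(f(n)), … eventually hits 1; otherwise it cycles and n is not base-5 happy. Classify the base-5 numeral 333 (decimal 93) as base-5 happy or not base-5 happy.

base-5 happy

93 = (3,3,3)_5 → 3² + 3² + 3² = 9 + 9 + 9 = 27
27 = (1,0,2)_5 → 1² + 0² + 2² = 1 + 0 + 4 = 5
5 = (1,0)_5 → 1² + 0² = 1 + 0 = 1  — reached 1.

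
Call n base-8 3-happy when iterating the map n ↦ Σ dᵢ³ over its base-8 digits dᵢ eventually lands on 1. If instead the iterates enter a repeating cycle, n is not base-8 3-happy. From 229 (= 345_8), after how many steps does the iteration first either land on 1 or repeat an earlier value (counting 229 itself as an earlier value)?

229 = (3,4,5)_8 → 3³ + 4³ + 5³ = 216
216 = (3,3,0)_8 → 3³ + 3³ + 0³ = 54
54 = (6,6)_8 → 6³ + 6³ = 432
432 = (6,6,0)_8 → 6³ + 6³ + 0³ = 432  — 432 repeats.
That took 4 steps.

4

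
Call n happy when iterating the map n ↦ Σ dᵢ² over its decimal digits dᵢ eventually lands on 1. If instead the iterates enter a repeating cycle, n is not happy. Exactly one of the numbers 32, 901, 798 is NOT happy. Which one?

32: 32 → 13 → 10 → 1  — reaches 1 (happy)
901: 901 → 82 → 68 → 100 → 1  — reaches 1 (happy)
798: 798 → 194 → 98 → 145 → 42 → 20 → 4 → 16 → 37 → 58 → 89 → 145  — repeats 145 (not happy)

798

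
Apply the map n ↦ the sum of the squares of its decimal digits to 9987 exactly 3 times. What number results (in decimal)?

9987 → 9² + 9² + 8² + 7² = 275
275 → 2² + 7² + 5² = 78
78 → 7² + 8² = 113

113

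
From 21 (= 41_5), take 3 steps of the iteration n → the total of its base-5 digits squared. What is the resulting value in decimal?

13

21 = (4,1)_5 → 4² + 1² = 16 + 1 = 17
17 = (3,2)_5 → 3² + 2² = 9 + 4 = 13
13 = (2,3)_5 → 2² + 3² = 4 + 9 = 13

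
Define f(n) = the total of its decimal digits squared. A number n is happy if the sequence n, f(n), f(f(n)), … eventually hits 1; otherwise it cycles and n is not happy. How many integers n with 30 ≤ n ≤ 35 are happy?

30: 30 → 9 → 81 → 65 → 61 → 37 → 58 → 89 → 145 → 42 → 20 → 4 → 16 → 37  — not happy
31: 31 → 10 → 1  — happy
32: 32 → 13 → 10 → 1  — happy
33: 33 → 18 → 65 → 61 → 37 → 58 → 89 → 145 → 42 → 20 → 4 → 16 → 37  — not happy
34: 34 → 25 → 29 → 85 → 89 → 145 → 42 → 20 → 4 → 16 → 37 → 58 → 89  — not happy
35: 35 → 34 → 25 → 29 → 85 → 89 → 145 → 42 → 20 → 4 → 16 → 37 → 58 → 89  — not happy
happy: 31, 32

2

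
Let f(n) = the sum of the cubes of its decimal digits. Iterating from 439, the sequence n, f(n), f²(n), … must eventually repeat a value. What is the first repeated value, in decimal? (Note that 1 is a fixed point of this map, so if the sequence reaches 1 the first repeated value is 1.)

439 → 4³ + 3³ + 9³ = 64 + 27 + 729 = 820
820 → 8³ + 2³ + 0³ = 512 + 8 + 0 = 520
520 → 5³ + 2³ + 0³ = 125 + 8 + 0 = 133
133 → 1³ + 3³ + 3³ = 1 + 27 + 27 = 55
55 → 5³ + 5³ = 125 + 125 = 250
250 → 2³ + 5³ + 0³ = 8 + 125 + 0 = 133  — 133 already appeared earlier.

133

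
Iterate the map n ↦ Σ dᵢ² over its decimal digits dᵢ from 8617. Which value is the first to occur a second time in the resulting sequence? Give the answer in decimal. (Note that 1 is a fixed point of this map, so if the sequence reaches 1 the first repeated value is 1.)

8617 → 8² + 6² + 1² + 7² = 150
150 → 1² + 5² + 0² = 26
26 → 2² + 6² = 40
40 → 4² + 0² = 16
16 → 1² + 6² = 37
37 → 3² + 7² = 58
58 → 5² + 8² = 89
89 → 8² + 9² = 145
145 → 1² + 4² + 5² = 42
42 → 4² + 2² = 20
20 → 2² + 0² = 4
4 → 4² = 16  — 16 already appeared earlier.

16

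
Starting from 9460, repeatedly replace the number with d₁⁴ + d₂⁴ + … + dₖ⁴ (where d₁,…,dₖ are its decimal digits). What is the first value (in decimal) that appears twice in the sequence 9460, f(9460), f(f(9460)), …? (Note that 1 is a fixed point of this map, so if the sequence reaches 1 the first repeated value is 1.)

4179

9460 → 9⁴ + 4⁴ + 6⁴ + 0⁴ = 8113
8113 → 8⁴ + 1⁴ + 1⁴ + 3⁴ = 4179
4179 → 4⁴ + 1⁴ + 7⁴ + 9⁴ = 9219
9219 → 9⁴ + 2⁴ + 1⁴ + 9⁴ = 13139
13139 → 1⁴ + 3⁴ + 1⁴ + 3⁴ + 9⁴ = 6725
6725 → 6⁴ + 7⁴ + 2⁴ + 5⁴ = 4338
4338 → 4⁴ + 3⁴ + 3⁴ + 8⁴ = 4514
4514 → 4⁴ + 5⁴ + 1⁴ + 4⁴ = 1138
1138 → 1⁴ + 1⁴ + 3⁴ + 8⁴ = 4179  — 4179 already appeared earlier.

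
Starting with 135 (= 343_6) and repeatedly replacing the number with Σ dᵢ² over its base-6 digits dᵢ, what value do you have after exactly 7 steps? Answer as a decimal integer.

25

135 = (3,4,3)_6 → 3² + 4² + 3² = 34
34 = (5,4)_6 → 5² + 4² = 41
41 = (1,0,5)_6 → 1² + 0² + 5² = 26
26 = (4,2)_6 → 4² + 2² = 20
20 = (3,2)_6 → 3² + 2² = 13
13 = (2,1)_6 → 2² + 1² = 5
5 = (5)_6 → 5² = 25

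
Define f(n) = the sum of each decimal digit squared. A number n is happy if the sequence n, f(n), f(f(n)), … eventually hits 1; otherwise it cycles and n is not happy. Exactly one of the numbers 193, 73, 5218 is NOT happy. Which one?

73

193: 193 → 91 → 82 → 68 → 100 → 1  — reaches 1 (happy)
73: 73 → 58 → 89 → 145 → 42 → 20 → 4 → 16 → 37 → 58  — repeats 58 (not happy)
5218: 5218 → 94 → 97 → 130 → 10 → 1  — reaches 1 (happy)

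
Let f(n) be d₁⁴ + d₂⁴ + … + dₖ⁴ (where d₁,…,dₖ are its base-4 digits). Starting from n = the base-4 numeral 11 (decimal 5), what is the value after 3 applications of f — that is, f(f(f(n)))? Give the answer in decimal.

1

5 = (1,1)_4 → 1⁴ + 1⁴ = 1 + 1 = 2
2 = (2)_4 → 2⁴ = 16
16 = (1,0,0)_4 → 1⁴ + 0⁴ + 0⁴ = 1 + 0 + 0 = 1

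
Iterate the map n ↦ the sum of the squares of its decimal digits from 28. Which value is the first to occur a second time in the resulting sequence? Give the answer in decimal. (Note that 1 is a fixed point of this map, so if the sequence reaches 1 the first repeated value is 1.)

1

28 → 2² + 8² = 68
68 → 6² + 8² = 100
100 → 1² + 0² + 0² = 1  — reached the fixed point 1.
1 → 1, so 1 is the first repeated value.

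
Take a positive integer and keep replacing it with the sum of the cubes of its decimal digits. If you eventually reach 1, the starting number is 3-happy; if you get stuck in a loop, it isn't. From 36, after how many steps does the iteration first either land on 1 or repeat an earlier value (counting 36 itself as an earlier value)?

7

36 → 3³ + 6³ = 243
243 → 2³ + 4³ + 3³ = 99
99 → 9³ + 9³ = 1458
1458 → 1³ + 4³ + 5³ + 8³ = 702
702 → 7³ + 0³ + 2³ = 351
351 → 3³ + 5³ + 1³ = 153
153 → 1³ + 5³ + 3³ = 153  — 153 repeats.
That took 7 steps.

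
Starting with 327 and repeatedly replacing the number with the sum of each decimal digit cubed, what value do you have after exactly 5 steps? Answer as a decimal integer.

243

327 → 3³ + 2³ + 7³ = 27 + 8 + 343 = 378
378 → 3³ + 7³ + 8³ = 27 + 343 + 512 = 882
882 → 8³ + 8³ + 2³ = 512 + 512 + 8 = 1032
1032 → 1³ + 0³ + 3³ + 2³ = 1 + 0 + 27 + 8 = 36
36 → 3³ + 6³ = 27 + 216 = 243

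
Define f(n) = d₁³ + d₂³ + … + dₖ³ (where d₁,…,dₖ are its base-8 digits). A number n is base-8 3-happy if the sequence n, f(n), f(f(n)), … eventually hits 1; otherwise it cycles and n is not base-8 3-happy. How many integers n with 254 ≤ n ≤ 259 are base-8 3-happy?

254: 254 → 586 → 11 → 28 → 91 → 55 → 559 → 469 → 476 → 434 → 440 → 559  (repeats 559)
255: 255 → 713 → 30 → 243 → 270 → 281 → 92 → 92  (repeats 92)
256: 256 → 64 → 1  (reaches 1)
257: 257 → 65 → 2 → 8 → 1  (reaches 1)
258: 258 → 72 → 2 → 8 → 1  (reaches 1)
259: 259 → 91 → 55 → 559 → 469 → 476 → 434 → 440 → 559  (repeats 559)
base-8 3-happy: 256, 257, 258

3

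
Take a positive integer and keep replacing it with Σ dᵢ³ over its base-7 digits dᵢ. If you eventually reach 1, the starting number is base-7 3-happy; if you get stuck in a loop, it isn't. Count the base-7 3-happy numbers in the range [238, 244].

238: 238 → 280 → 250 → 250  (repeats 250)
239: 239 → 281 → 251 → 341 → 557 → 137 → 197 → 65 → 17 → 35 → 125 → 251  (repeats 251)
240: 240 → 288 → 342 → 648 → 282 → 258 → 342  (repeats 342)
241: 241 → 307 → 433 → 343 → 1  (reaches 1)
242: 242 → 344 → 2 → 8 → 2  (repeats 2)
243: 243 → 405 → 219 → 99 → 9 → 9  (repeats 9)
244: 244 → 496 → 244  (repeats 244)
base-7 3-happy: 241

1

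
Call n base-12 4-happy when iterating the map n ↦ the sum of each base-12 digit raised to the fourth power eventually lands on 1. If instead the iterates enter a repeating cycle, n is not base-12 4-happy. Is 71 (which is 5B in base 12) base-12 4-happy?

not base-12 4-happy

71 = (5,11)_12 → 5⁴ + 11⁴ = 15266
15266 = (8,10,0,2)_12 → 8⁴ + 10⁴ + 0⁴ + 2⁴ = 14112
14112 = (8,2,0,0)_12 → 8⁴ + 2⁴ + 0⁴ + 0⁴ = 4112
4112 = (2,4,6,8)_12 → 2⁴ + 4⁴ + 6⁴ + 8⁴ = 5664
5664 = (3,3,4,0)_12 → 3⁴ + 3⁴ + 4⁴ + 0⁴ = 418
418 = (2,10,10)_12 → 2⁴ + 10⁴ + 10⁴ = 20016
20016 = (11,7,0,0)_12 → 11⁴ + 7⁴ + 0⁴ + 0⁴ = 17042
17042 = (9,10,4,2)_12 → 9⁴ + 10⁴ + 4⁴ + 2⁴ = 16833
16833 = (9,8,10,9)_12 → 9⁴ + 8⁴ + 10⁴ + 9⁴ = 27218
27218 = (1,3,9,0,2)_12 → 1⁴ + 3⁴ + 9⁴ + 0⁴ + 2⁴ = 6659
6659 = (3,10,2,11)_12 → 3⁴ + 10⁴ + 2⁴ + 11⁴ = 24738
24738 = (1,2,3,9,6)_12 → 1⁴ + 2⁴ + 3⁴ + 9⁴ + 6⁴ = 7955
7955 = (4,7,2,11)_12 → 4⁴ + 7⁴ + 2⁴ + 11⁴ = 17314
17314 = (10,0,2,10)_12 → 10⁴ + 0⁴ + 2⁴ + 10⁴ = 20016  — 20016 already seen; the sequence cycles without reaching 1.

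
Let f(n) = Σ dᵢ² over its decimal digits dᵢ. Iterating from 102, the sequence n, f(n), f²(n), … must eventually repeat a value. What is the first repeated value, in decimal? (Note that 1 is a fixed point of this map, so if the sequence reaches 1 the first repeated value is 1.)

89

102 → 1² + 0² + 2² = 5
5 → 5² = 25
25 → 2² + 5² = 29
29 → 2² + 9² = 85
85 → 8² + 5² = 89
89 → 8² + 9² = 145
145 → 1² + 4² + 5² = 42
42 → 4² + 2² = 20
20 → 2² + 0² = 4
4 → 4² = 16
16 → 1² + 6² = 37
37 → 3² + 7² = 58
58 → 5² + 8² = 89  — 89 already appeared earlier.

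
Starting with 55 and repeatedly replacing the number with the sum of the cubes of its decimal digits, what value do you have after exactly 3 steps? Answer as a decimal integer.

55

55 → 5³ + 5³ = 125 + 125 = 250
250 → 2³ + 5³ + 0³ = 8 + 125 + 0 = 133
133 → 1³ + 3³ + 3³ = 1 + 27 + 27 = 55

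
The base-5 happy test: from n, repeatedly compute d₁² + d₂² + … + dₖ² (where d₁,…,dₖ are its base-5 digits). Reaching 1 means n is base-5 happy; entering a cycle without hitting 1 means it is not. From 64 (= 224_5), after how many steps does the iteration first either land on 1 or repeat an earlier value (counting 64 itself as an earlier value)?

8

64 = (2,2,4)_5 → 2² + 2² + 4² = 4 + 4 + 16 = 24
24 = (4,4)_5 → 4² + 4² = 16 + 16 = 32
32 = (1,1,2)_5 → 1² + 1² + 2² = 1 + 1 + 4 = 6
6 = (1,1)_5 → 1² + 1² = 1 + 1 = 2
2 = (2)_5 → 2² = 4
4 = (4)_5 → 4² = 16
16 = (3,1)_5 → 3² + 1² = 9 + 1 = 10
10 = (2,0)_5 → 2² + 0² = 4 + 0 = 4  — 4 repeats.
That took 8 steps.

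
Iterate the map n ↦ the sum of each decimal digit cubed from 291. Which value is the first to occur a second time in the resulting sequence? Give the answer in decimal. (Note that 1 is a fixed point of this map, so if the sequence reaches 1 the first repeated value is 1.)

153

291 → 2³ + 9³ + 1³ = 738
738 → 7³ + 3³ + 8³ = 882
882 → 8³ + 8³ + 2³ = 1032
1032 → 1³ + 0³ + 3³ + 2³ = 36
36 → 3³ + 6³ = 243
243 → 2³ + 4³ + 3³ = 99
99 → 9³ + 9³ = 1458
1458 → 1³ + 4³ + 5³ + 8³ = 702
702 → 7³ + 0³ + 2³ = 351
351 → 3³ + 5³ + 1³ = 153
153 → 1³ + 5³ + 3³ = 153  — 153 already appeared earlier.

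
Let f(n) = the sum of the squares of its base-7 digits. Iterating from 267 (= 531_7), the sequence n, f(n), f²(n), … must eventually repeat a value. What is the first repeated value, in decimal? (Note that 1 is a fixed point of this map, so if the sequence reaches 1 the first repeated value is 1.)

267 = (5,3,1)_7 → 5² + 3² + 1² = 35
35 = (5,0)_7 → 5² + 0² = 25
25 = (3,4)_7 → 3² + 4² = 25  — 25 already appeared earlier.

25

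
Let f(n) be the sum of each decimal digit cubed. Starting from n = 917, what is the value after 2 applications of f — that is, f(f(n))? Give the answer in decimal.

371

917 → 9³ + 1³ + 7³ = 1073
1073 → 1³ + 0³ + 7³ + 3³ = 371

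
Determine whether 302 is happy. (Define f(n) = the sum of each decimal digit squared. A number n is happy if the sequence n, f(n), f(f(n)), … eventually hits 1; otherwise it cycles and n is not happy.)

302 → 3² + 0² + 2² = 13
13 → 1² + 3² = 10
10 → 1² + 0² = 1  — reached 1.

happy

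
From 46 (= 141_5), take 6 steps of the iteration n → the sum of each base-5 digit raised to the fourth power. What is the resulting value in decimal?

674

46 = (1,4,1)_5 → 1⁴ + 4⁴ + 1⁴ = 258
258 = (2,0,1,3)_5 → 2⁴ + 0⁴ + 1⁴ + 3⁴ = 98
98 = (3,4,3)_5 → 3⁴ + 4⁴ + 3⁴ = 418
418 = (3,1,3,3)_5 → 3⁴ + 1⁴ + 3⁴ + 3⁴ = 244
244 = (1,4,3,4)_5 → 1⁴ + 4⁴ + 3⁴ + 4⁴ = 594
594 = (4,3,3,4)_5 → 4⁴ + 3⁴ + 3⁴ + 4⁴ = 674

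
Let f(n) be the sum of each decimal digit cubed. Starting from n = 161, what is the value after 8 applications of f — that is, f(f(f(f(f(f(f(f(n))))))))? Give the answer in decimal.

371

161 → 218
218 → 521
521 → 134
134 → 92
92 → 737
737 → 713
713 → 371
371 → 371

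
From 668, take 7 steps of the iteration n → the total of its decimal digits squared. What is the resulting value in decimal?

668 → 6² + 6² + 8² = 36 + 36 + 64 = 136
136 → 1² + 3² + 6² = 1 + 9 + 36 = 46
46 → 4² + 6² = 16 + 36 = 52
52 → 5² + 2² = 25 + 4 = 29
29 → 2² + 9² = 4 + 81 = 85
85 → 8² + 5² = 64 + 25 = 89
89 → 8² + 9² = 64 + 81 = 145

145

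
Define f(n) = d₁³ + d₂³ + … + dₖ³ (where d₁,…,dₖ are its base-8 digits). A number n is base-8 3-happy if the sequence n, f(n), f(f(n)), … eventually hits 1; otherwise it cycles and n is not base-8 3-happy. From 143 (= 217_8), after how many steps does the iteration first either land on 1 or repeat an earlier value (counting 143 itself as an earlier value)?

143 = (2,1,7)_8 → 2³ + 1³ + 7³ = 352
352 = (5,4,0)_8 → 5³ + 4³ + 0³ = 189
189 = (2,7,5)_8 → 2³ + 7³ + 5³ = 476
476 = (7,3,4)_8 → 7³ + 3³ + 4³ = 434
434 = (6,6,2)_8 → 6³ + 6³ + 2³ = 440
440 = (6,7,0)_8 → 6³ + 7³ + 0³ = 559
559 = (1,0,5,7)_8 → 1³ + 0³ + 5³ + 7³ = 469
469 = (7,2,5)_8 → 7³ + 2³ + 5³ = 476  — 476 repeats.
That took 8 steps.

8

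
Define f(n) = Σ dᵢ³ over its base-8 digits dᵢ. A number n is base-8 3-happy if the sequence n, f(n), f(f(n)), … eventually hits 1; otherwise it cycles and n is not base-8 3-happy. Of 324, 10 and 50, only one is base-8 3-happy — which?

10

324: 324 → 189 → 476 → 434 → 440 → 559 → 469 → 476  — repeats 476 (not base-8 3-happy)
10: 10 → 9 → 2 → 8 → 1  — reaches 1 (base-8 3-happy)
50: 50 → 224 → 91 → 55 → 559 → 469 → 476 → 434 → 440 → 559  — repeats 559 (not base-8 3-happy)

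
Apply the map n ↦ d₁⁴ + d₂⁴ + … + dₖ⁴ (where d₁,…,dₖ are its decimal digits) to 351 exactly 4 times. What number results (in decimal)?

351 → 3⁴ + 5⁴ + 1⁴ = 707
707 → 7⁴ + 0⁴ + 7⁴ = 4802
4802 → 4⁴ + 8⁴ + 0⁴ + 2⁴ = 4368
4368 → 4⁴ + 3⁴ + 6⁴ + 8⁴ = 5729

5729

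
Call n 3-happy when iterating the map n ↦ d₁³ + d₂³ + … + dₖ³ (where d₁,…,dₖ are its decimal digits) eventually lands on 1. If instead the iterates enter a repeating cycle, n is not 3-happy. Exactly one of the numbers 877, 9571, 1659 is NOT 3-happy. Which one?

877: 877 → 1198 → 1243 → 100 → 1  — reaches 1 (3-happy)
9571: 9571 → 1198 → 1243 → 100 → 1  — reaches 1 (3-happy)
1659: 1659 → 1071 → 345 → 216 → 225 → 141 → 66 → 432 → 99 → 1458 → 702 → 351 → 153 → 153  — repeats 153 (not 3-happy)

1659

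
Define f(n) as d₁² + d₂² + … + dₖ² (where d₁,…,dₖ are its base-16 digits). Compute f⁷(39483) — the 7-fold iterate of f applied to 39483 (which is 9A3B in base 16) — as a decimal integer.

16

39483 = (9,10,3,11)_16 → 9² + 10² + 3² + 11² = 311
311 = (1,3,7)_16 → 1² + 3² + 7² = 59
59 = (3,11)_16 → 3² + 11² = 130
130 = (8,2)_16 → 8² + 2² = 68
68 = (4,4)_16 → 4² + 4² = 32
32 = (2,0)_16 → 2² + 0² = 4
4 = (4)_16 → 4² = 16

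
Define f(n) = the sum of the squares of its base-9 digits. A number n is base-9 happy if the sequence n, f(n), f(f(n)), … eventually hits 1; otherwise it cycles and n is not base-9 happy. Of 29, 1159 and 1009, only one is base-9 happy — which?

1009

29: 29 → 13 → 17 → 65 → 53 → 89 → 65  — repeats 65 (not base-9 happy)
1159: 1159 → 79 → 113 → 35 → 73 → 65 → 53 → 89 → 65  — repeats 65 (not base-9 happy)
1009: 1009 → 27 → 9 → 1  — reaches 1 (base-9 happy)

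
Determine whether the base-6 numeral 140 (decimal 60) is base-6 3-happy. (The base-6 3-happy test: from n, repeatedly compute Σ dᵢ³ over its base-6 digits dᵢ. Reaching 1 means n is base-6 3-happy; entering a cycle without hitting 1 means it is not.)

not base-6 3-happy

60 = (1,4,0)_6 → 1³ + 4³ + 0³ = 65
65 = (1,4,5)_6 → 1³ + 4³ + 5³ = 190
190 = (5,1,4)_6 → 5³ + 1³ + 4³ = 190  — 190 already seen; the sequence cycles without reaching 1.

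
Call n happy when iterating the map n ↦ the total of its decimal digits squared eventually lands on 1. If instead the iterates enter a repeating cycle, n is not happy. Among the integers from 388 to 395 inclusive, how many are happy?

388: 388 → 137 → 59 → 106 → 37 → 58 → 89 → 145 → 42 → 20 → 4 → 16 → 37  (repeats 37)
389: 389 → 154 → 42 → 20 → 4 → 16 → 37 → 58 → 89 → 145 → 42  (repeats 42)
390: 390 → 90 → 81 → 65 → 61 → 37 → 58 → 89 → 145 → 42 → 20 → 4 → 16 → 37  (repeats 37)
391: 391 → 91 → 82 → 68 → 100 → 1  (reaches 1)
392: 392 → 94 → 97 → 130 → 10 → 1  (reaches 1)
393: 393 → 99 → 162 → 41 → 17 → 50 → 25 → 29 → 85 → 89 → 145 → 42 → 20 → 4 → 16 → 37 → 58 → 89  (repeats 89)
394: 394 → 106 → 37 → 58 → 89 → 145 → 42 → 20 → 4 → 16 → 37  (repeats 37)
395: 395 → 115 → 27 → 53 → 34 → 25 → 29 → 85 → 89 → 145 → 42 → 20 → 4 → 16 → 37 → 58 → 89  (repeats 89)
happy: 391, 392

2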